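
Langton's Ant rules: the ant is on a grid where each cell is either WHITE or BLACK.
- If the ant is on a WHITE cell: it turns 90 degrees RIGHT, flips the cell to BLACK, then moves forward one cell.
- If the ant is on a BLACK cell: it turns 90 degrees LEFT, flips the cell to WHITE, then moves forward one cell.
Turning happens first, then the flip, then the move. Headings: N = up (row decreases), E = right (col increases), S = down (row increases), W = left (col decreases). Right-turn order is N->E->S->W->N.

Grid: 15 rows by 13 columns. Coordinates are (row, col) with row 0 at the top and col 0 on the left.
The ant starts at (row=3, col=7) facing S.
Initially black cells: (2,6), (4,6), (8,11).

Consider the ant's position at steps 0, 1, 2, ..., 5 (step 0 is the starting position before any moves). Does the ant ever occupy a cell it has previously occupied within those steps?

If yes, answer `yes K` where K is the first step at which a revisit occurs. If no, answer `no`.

Step 1: on WHITE (3,7): turn R to W, flip to black, move to (3,6). |black|=4 — new cell
Step 2: on WHITE (3,6): turn R to N, flip to black, move to (2,6). |black|=5 — new cell
Step 3: on BLACK (2,6): turn L to W, flip to white, move to (2,5). |black|=4 — new cell
Step 4: on WHITE (2,5): turn R to N, flip to black, move to (1,5). |black|=5 — new cell
Step 5: on WHITE (1,5): turn R to E, flip to black, move to (1,6). |black|=6 — new cell
No revisit within 5 steps.

Answer: no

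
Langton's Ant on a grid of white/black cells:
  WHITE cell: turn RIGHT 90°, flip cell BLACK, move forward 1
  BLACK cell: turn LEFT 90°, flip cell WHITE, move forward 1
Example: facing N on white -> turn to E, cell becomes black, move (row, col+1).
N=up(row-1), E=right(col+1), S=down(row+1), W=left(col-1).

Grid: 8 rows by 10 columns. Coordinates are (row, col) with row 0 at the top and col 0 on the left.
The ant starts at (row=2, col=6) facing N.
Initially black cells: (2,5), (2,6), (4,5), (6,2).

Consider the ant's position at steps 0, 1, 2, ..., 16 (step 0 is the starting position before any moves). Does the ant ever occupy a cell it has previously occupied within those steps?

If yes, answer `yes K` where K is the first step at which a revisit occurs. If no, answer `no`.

Step 1: on BLACK (2,6): turn L to W, flip to white, move to (2,5). |black|=3 — new cell
Step 2: on BLACK (2,5): turn L to S, flip to white, move to (3,5). |black|=2 — new cell
Step 3: on WHITE (3,5): turn R to W, flip to black, move to (3,4). |black|=3 — new cell
Step 4: on WHITE (3,4): turn R to N, flip to black, move to (2,4). |black|=4 — new cell
Step 5: on WHITE (2,4): turn R to E, flip to black, move to (2,5). |black|=5 — REVISIT

Answer: yes 5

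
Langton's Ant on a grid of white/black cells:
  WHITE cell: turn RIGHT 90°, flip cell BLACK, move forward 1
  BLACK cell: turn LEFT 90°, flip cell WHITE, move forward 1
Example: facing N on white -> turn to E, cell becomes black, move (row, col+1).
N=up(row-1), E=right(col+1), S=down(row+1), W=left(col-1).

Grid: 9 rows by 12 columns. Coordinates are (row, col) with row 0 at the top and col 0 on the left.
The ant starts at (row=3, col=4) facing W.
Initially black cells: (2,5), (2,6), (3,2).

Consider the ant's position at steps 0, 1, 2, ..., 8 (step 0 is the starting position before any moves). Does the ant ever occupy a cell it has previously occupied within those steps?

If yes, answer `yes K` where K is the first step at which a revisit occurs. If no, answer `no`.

Step 1: on WHITE (3,4): turn R to N, flip to black, move to (2,4). |black|=4 — new cell
Step 2: on WHITE (2,4): turn R to E, flip to black, move to (2,5). |black|=5 — new cell
Step 3: on BLACK (2,5): turn L to N, flip to white, move to (1,5). |black|=4 — new cell
Step 4: on WHITE (1,5): turn R to E, flip to black, move to (1,6). |black|=5 — new cell
Step 5: on WHITE (1,6): turn R to S, flip to black, move to (2,6). |black|=6 — new cell
Step 6: on BLACK (2,6): turn L to E, flip to white, move to (2,7). |black|=5 — new cell
Step 7: on WHITE (2,7): turn R to S, flip to black, move to (3,7). |black|=6 — new cell
Step 8: on WHITE (3,7): turn R to W, flip to black, move to (3,6). |black|=7 — new cell
No revisit within 8 steps.

Answer: no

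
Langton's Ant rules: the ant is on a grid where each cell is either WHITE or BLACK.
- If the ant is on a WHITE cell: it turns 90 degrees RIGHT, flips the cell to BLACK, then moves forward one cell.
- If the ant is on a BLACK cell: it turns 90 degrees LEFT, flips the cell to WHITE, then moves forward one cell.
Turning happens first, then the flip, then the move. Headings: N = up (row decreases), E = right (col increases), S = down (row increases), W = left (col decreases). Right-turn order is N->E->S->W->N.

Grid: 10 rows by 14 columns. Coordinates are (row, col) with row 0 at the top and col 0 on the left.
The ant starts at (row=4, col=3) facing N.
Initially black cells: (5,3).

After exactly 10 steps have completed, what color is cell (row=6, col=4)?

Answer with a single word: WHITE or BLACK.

Answer: BLACK

Derivation:
Step 1: on WHITE (4,3): turn R to E, flip to black, move to (4,4). |black|=2
Step 2: on WHITE (4,4): turn R to S, flip to black, move to (5,4). |black|=3
Step 3: on WHITE (5,4): turn R to W, flip to black, move to (5,3). |black|=4
Step 4: on BLACK (5,3): turn L to S, flip to white, move to (6,3). |black|=3
Step 5: on WHITE (6,3): turn R to W, flip to black, move to (6,2). |black|=4
Step 6: on WHITE (6,2): turn R to N, flip to black, move to (5,2). |black|=5
Step 7: on WHITE (5,2): turn R to E, flip to black, move to (5,3). |black|=6
Step 8: on WHITE (5,3): turn R to S, flip to black, move to (6,3). |black|=7
Step 9: on BLACK (6,3): turn L to E, flip to white, move to (6,4). |black|=6
Step 10: on WHITE (6,4): turn R to S, flip to black, move to (7,4). |black|=7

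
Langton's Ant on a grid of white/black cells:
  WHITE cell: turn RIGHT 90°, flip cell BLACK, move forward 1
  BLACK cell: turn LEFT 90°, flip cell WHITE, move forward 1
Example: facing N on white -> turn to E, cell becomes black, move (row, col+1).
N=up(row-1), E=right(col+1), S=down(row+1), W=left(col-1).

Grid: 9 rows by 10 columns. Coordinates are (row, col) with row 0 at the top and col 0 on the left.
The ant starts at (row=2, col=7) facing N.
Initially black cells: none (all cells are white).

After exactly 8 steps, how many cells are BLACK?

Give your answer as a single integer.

Answer: 6

Derivation:
Step 1: on WHITE (2,7): turn R to E, flip to black, move to (2,8). |black|=1
Step 2: on WHITE (2,8): turn R to S, flip to black, move to (3,8). |black|=2
Step 3: on WHITE (3,8): turn R to W, flip to black, move to (3,7). |black|=3
Step 4: on WHITE (3,7): turn R to N, flip to black, move to (2,7). |black|=4
Step 5: on BLACK (2,7): turn L to W, flip to white, move to (2,6). |black|=3
Step 6: on WHITE (2,6): turn R to N, flip to black, move to (1,6). |black|=4
Step 7: on WHITE (1,6): turn R to E, flip to black, move to (1,7). |black|=5
Step 8: on WHITE (1,7): turn R to S, flip to black, move to (2,7). |black|=6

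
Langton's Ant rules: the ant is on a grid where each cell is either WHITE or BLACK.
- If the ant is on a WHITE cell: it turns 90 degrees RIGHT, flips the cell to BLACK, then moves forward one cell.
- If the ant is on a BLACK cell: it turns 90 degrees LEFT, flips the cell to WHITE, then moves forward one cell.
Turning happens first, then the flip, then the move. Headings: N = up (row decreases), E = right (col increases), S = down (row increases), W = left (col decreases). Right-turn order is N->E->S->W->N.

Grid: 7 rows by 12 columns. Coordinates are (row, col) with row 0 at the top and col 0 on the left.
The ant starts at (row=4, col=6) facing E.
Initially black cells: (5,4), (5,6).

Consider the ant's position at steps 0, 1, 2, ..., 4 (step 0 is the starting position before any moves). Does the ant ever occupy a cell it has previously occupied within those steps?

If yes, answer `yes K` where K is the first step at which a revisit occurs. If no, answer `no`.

Answer: no

Derivation:
Step 1: on WHITE (4,6): turn R to S, flip to black, move to (5,6). |black|=3 — new cell
Step 2: on BLACK (5,6): turn L to E, flip to white, move to (5,7). |black|=2 — new cell
Step 3: on WHITE (5,7): turn R to S, flip to black, move to (6,7). |black|=3 — new cell
Step 4: on WHITE (6,7): turn R to W, flip to black, move to (6,6). |black|=4 — new cell
No revisit within 4 steps.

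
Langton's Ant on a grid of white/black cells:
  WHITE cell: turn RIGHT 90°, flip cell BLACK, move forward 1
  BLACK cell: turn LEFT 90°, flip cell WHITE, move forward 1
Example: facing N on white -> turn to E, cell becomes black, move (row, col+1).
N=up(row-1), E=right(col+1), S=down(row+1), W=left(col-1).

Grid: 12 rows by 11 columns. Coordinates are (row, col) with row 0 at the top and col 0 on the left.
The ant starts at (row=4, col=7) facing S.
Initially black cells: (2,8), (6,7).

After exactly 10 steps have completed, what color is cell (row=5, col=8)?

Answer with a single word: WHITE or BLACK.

Answer: BLACK

Derivation:
Step 1: on WHITE (4,7): turn R to W, flip to black, move to (4,6). |black|=3
Step 2: on WHITE (4,6): turn R to N, flip to black, move to (3,6). |black|=4
Step 3: on WHITE (3,6): turn R to E, flip to black, move to (3,7). |black|=5
Step 4: on WHITE (3,7): turn R to S, flip to black, move to (4,7). |black|=6
Step 5: on BLACK (4,7): turn L to E, flip to white, move to (4,8). |black|=5
Step 6: on WHITE (4,8): turn R to S, flip to black, move to (5,8). |black|=6
Step 7: on WHITE (5,8): turn R to W, flip to black, move to (5,7). |black|=7
Step 8: on WHITE (5,7): turn R to N, flip to black, move to (4,7). |black|=8
Step 9: on WHITE (4,7): turn R to E, flip to black, move to (4,8). |black|=9
Step 10: on BLACK (4,8): turn L to N, flip to white, move to (3,8). |black|=8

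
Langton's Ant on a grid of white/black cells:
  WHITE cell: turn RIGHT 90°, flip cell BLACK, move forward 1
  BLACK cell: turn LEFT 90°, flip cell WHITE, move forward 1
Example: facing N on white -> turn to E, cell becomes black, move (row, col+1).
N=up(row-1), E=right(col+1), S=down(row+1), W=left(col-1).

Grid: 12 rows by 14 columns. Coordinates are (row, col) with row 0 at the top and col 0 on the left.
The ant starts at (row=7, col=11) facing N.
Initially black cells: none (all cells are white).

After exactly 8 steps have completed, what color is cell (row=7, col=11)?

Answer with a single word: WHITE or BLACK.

Answer: WHITE

Derivation:
Step 1: on WHITE (7,11): turn R to E, flip to black, move to (7,12). |black|=1
Step 2: on WHITE (7,12): turn R to S, flip to black, move to (8,12). |black|=2
Step 3: on WHITE (8,12): turn R to W, flip to black, move to (8,11). |black|=3
Step 4: on WHITE (8,11): turn R to N, flip to black, move to (7,11). |black|=4
Step 5: on BLACK (7,11): turn L to W, flip to white, move to (7,10). |black|=3
Step 6: on WHITE (7,10): turn R to N, flip to black, move to (6,10). |black|=4
Step 7: on WHITE (6,10): turn R to E, flip to black, move to (6,11). |black|=5
Step 8: on WHITE (6,11): turn R to S, flip to black, move to (7,11). |black|=6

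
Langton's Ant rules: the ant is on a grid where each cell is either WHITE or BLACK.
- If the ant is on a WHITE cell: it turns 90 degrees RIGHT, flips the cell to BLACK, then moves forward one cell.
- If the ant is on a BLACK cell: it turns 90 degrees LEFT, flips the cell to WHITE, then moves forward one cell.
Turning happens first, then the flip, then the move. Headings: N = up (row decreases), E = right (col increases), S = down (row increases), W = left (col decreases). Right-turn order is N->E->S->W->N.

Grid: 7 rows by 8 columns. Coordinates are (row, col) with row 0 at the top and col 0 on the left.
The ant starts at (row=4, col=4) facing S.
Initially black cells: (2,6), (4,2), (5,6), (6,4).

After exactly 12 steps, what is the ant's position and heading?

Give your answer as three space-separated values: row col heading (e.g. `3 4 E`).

Answer: 4 6 S

Derivation:
Step 1: on WHITE (4,4): turn R to W, flip to black, move to (4,3). |black|=5
Step 2: on WHITE (4,3): turn R to N, flip to black, move to (3,3). |black|=6
Step 3: on WHITE (3,3): turn R to E, flip to black, move to (3,4). |black|=7
Step 4: on WHITE (3,4): turn R to S, flip to black, move to (4,4). |black|=8
Step 5: on BLACK (4,4): turn L to E, flip to white, move to (4,5). |black|=7
Step 6: on WHITE (4,5): turn R to S, flip to black, move to (5,5). |black|=8
Step 7: on WHITE (5,5): turn R to W, flip to black, move to (5,4). |black|=9
Step 8: on WHITE (5,4): turn R to N, flip to black, move to (4,4). |black|=10
Step 9: on WHITE (4,4): turn R to E, flip to black, move to (4,5). |black|=11
Step 10: on BLACK (4,5): turn L to N, flip to white, move to (3,5). |black|=10
Step 11: on WHITE (3,5): turn R to E, flip to black, move to (3,6). |black|=11
Step 12: on WHITE (3,6): turn R to S, flip to black, move to (4,6). |black|=12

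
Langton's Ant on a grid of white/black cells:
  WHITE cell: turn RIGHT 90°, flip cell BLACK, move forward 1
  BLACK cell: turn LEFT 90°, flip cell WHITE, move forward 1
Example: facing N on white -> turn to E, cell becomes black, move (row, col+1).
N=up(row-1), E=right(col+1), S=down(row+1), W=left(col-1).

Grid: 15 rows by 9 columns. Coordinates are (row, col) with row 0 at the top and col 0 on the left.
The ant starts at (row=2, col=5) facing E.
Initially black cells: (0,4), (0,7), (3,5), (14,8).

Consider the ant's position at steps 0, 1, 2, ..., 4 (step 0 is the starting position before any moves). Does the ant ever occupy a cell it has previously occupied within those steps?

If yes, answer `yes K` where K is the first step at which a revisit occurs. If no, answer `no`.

Step 1: on WHITE (2,5): turn R to S, flip to black, move to (3,5). |black|=5 — new cell
Step 2: on BLACK (3,5): turn L to E, flip to white, move to (3,6). |black|=4 — new cell
Step 3: on WHITE (3,6): turn R to S, flip to black, move to (4,6). |black|=5 — new cell
Step 4: on WHITE (4,6): turn R to W, flip to black, move to (4,5). |black|=6 — new cell
No revisit within 4 steps.

Answer: no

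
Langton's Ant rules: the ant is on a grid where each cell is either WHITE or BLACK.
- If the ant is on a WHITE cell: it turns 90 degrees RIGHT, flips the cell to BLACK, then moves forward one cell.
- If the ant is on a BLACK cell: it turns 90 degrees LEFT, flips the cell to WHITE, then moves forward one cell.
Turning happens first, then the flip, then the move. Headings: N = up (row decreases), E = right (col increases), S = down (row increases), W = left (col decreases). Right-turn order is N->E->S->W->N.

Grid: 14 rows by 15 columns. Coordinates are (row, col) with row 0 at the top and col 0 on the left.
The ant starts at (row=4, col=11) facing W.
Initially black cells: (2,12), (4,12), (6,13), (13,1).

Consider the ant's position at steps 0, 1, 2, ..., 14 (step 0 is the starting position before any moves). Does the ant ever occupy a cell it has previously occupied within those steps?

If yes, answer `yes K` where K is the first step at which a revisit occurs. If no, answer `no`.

Answer: yes 7

Derivation:
Step 1: on WHITE (4,11): turn R to N, flip to black, move to (3,11). |black|=5 — new cell
Step 2: on WHITE (3,11): turn R to E, flip to black, move to (3,12). |black|=6 — new cell
Step 3: on WHITE (3,12): turn R to S, flip to black, move to (4,12). |black|=7 — new cell
Step 4: on BLACK (4,12): turn L to E, flip to white, move to (4,13). |black|=6 — new cell
Step 5: on WHITE (4,13): turn R to S, flip to black, move to (5,13). |black|=7 — new cell
Step 6: on WHITE (5,13): turn R to W, flip to black, move to (5,12). |black|=8 — new cell
Step 7: on WHITE (5,12): turn R to N, flip to black, move to (4,12). |black|=9 — REVISIT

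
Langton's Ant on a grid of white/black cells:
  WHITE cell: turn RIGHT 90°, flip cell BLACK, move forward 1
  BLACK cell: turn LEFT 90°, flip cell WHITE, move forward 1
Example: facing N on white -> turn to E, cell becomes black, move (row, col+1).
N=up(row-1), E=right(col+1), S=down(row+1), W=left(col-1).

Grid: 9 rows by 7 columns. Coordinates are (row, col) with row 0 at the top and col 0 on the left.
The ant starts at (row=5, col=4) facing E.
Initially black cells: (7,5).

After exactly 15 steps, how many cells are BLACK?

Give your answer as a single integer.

Step 1: on WHITE (5,4): turn R to S, flip to black, move to (6,4). |black|=2
Step 2: on WHITE (6,4): turn R to W, flip to black, move to (6,3). |black|=3
Step 3: on WHITE (6,3): turn R to N, flip to black, move to (5,3). |black|=4
Step 4: on WHITE (5,3): turn R to E, flip to black, move to (5,4). |black|=5
Step 5: on BLACK (5,4): turn L to N, flip to white, move to (4,4). |black|=4
Step 6: on WHITE (4,4): turn R to E, flip to black, move to (4,5). |black|=5
Step 7: on WHITE (4,5): turn R to S, flip to black, move to (5,5). |black|=6
Step 8: on WHITE (5,5): turn R to W, flip to black, move to (5,4). |black|=7
Step 9: on WHITE (5,4): turn R to N, flip to black, move to (4,4). |black|=8
Step 10: on BLACK (4,4): turn L to W, flip to white, move to (4,3). |black|=7
Step 11: on WHITE (4,3): turn R to N, flip to black, move to (3,3). |black|=8
Step 12: on WHITE (3,3): turn R to E, flip to black, move to (3,4). |black|=9
Step 13: on WHITE (3,4): turn R to S, flip to black, move to (4,4). |black|=10
Step 14: on WHITE (4,4): turn R to W, flip to black, move to (4,3). |black|=11
Step 15: on BLACK (4,3): turn L to S, flip to white, move to (5,3). |black|=10

Answer: 10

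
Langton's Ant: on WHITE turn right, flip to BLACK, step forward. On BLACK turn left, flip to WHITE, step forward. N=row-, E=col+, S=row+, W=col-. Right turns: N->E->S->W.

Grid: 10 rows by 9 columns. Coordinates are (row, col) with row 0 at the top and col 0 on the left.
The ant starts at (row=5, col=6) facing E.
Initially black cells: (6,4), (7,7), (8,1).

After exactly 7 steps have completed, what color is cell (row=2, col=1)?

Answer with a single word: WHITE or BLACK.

Step 1: on WHITE (5,6): turn R to S, flip to black, move to (6,6). |black|=4
Step 2: on WHITE (6,6): turn R to W, flip to black, move to (6,5). |black|=5
Step 3: on WHITE (6,5): turn R to N, flip to black, move to (5,5). |black|=6
Step 4: on WHITE (5,5): turn R to E, flip to black, move to (5,6). |black|=7
Step 5: on BLACK (5,6): turn L to N, flip to white, move to (4,6). |black|=6
Step 6: on WHITE (4,6): turn R to E, flip to black, move to (4,7). |black|=7
Step 7: on WHITE (4,7): turn R to S, flip to black, move to (5,7). |black|=8

Answer: WHITE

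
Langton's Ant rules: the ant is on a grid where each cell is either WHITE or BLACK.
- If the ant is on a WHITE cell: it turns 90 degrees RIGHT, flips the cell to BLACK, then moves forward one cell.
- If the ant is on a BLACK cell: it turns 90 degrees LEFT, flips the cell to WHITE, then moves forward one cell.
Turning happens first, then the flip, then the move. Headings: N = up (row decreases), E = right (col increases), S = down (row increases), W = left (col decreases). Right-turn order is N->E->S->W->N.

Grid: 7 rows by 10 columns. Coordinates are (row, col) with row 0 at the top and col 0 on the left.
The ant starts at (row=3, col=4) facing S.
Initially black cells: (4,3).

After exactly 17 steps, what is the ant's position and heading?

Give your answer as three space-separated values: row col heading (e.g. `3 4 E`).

Step 1: on WHITE (3,4): turn R to W, flip to black, move to (3,3). |black|=2
Step 2: on WHITE (3,3): turn R to N, flip to black, move to (2,3). |black|=3
Step 3: on WHITE (2,3): turn R to E, flip to black, move to (2,4). |black|=4
Step 4: on WHITE (2,4): turn R to S, flip to black, move to (3,4). |black|=5
Step 5: on BLACK (3,4): turn L to E, flip to white, move to (3,5). |black|=4
Step 6: on WHITE (3,5): turn R to S, flip to black, move to (4,5). |black|=5
Step 7: on WHITE (4,5): turn R to W, flip to black, move to (4,4). |black|=6
Step 8: on WHITE (4,4): turn R to N, flip to black, move to (3,4). |black|=7
Step 9: on WHITE (3,4): turn R to E, flip to black, move to (3,5). |black|=8
Step 10: on BLACK (3,5): turn L to N, flip to white, move to (2,5). |black|=7
Step 11: on WHITE (2,5): turn R to E, flip to black, move to (2,6). |black|=8
Step 12: on WHITE (2,6): turn R to S, flip to black, move to (3,6). |black|=9
Step 13: on WHITE (3,6): turn R to W, flip to black, move to (3,5). |black|=10
Step 14: on WHITE (3,5): turn R to N, flip to black, move to (2,5). |black|=11
Step 15: on BLACK (2,5): turn L to W, flip to white, move to (2,4). |black|=10
Step 16: on BLACK (2,4): turn L to S, flip to white, move to (3,4). |black|=9
Step 17: on BLACK (3,4): turn L to E, flip to white, move to (3,5). |black|=8

Answer: 3 5 E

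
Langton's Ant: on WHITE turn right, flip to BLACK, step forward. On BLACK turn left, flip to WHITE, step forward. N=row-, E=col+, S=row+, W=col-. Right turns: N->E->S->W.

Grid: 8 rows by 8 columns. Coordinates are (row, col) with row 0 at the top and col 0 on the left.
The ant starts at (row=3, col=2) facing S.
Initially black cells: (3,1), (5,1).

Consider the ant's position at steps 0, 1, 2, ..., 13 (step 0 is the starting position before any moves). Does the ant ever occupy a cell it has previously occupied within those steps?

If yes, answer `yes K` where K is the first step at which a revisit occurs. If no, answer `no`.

Step 1: on WHITE (3,2): turn R to W, flip to black, move to (3,1). |black|=3 — new cell
Step 2: on BLACK (3,1): turn L to S, flip to white, move to (4,1). |black|=2 — new cell
Step 3: on WHITE (4,1): turn R to W, flip to black, move to (4,0). |black|=3 — new cell
Step 4: on WHITE (4,0): turn R to N, flip to black, move to (3,0). |black|=4 — new cell
Step 5: on WHITE (3,0): turn R to E, flip to black, move to (3,1). |black|=5 — REVISIT

Answer: yes 5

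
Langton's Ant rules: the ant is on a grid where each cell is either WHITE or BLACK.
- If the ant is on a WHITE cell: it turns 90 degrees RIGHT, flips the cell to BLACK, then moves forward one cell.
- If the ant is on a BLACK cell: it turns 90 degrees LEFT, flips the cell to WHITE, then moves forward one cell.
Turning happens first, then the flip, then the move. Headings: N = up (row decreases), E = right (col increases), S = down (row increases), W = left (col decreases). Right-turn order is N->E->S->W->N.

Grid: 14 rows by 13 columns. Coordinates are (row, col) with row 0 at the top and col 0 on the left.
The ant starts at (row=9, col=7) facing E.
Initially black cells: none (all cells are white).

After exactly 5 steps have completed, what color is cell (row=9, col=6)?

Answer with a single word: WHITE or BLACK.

Answer: BLACK

Derivation:
Step 1: on WHITE (9,7): turn R to S, flip to black, move to (10,7). |black|=1
Step 2: on WHITE (10,7): turn R to W, flip to black, move to (10,6). |black|=2
Step 3: on WHITE (10,6): turn R to N, flip to black, move to (9,6). |black|=3
Step 4: on WHITE (9,6): turn R to E, flip to black, move to (9,7). |black|=4
Step 5: on BLACK (9,7): turn L to N, flip to white, move to (8,7). |black|=3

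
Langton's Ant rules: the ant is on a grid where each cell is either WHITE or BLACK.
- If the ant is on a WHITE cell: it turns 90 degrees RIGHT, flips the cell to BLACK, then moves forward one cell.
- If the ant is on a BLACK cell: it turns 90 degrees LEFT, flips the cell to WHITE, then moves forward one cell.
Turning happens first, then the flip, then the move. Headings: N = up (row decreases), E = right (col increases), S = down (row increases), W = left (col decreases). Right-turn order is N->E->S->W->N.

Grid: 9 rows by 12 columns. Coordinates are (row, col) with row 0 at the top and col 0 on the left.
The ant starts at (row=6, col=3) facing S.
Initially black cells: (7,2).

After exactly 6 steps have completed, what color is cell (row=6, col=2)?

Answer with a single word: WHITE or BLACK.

Answer: BLACK

Derivation:
Step 1: on WHITE (6,3): turn R to W, flip to black, move to (6,2). |black|=2
Step 2: on WHITE (6,2): turn R to N, flip to black, move to (5,2). |black|=3
Step 3: on WHITE (5,2): turn R to E, flip to black, move to (5,3). |black|=4
Step 4: on WHITE (5,3): turn R to S, flip to black, move to (6,3). |black|=5
Step 5: on BLACK (6,3): turn L to E, flip to white, move to (6,4). |black|=4
Step 6: on WHITE (6,4): turn R to S, flip to black, move to (7,4). |black|=5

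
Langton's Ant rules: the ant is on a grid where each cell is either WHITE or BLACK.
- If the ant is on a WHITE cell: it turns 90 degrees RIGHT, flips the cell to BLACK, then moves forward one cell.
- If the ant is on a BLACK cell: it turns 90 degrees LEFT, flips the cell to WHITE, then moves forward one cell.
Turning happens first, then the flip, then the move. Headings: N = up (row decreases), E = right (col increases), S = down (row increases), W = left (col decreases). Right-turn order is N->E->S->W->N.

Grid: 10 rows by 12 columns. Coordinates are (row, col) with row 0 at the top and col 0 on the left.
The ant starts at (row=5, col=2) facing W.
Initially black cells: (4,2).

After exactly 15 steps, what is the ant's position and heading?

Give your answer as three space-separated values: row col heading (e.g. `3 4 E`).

Step 1: on WHITE (5,2): turn R to N, flip to black, move to (4,2). |black|=2
Step 2: on BLACK (4,2): turn L to W, flip to white, move to (4,1). |black|=1
Step 3: on WHITE (4,1): turn R to N, flip to black, move to (3,1). |black|=2
Step 4: on WHITE (3,1): turn R to E, flip to black, move to (3,2). |black|=3
Step 5: on WHITE (3,2): turn R to S, flip to black, move to (4,2). |black|=4
Step 6: on WHITE (4,2): turn R to W, flip to black, move to (4,1). |black|=5
Step 7: on BLACK (4,1): turn L to S, flip to white, move to (5,1). |black|=4
Step 8: on WHITE (5,1): turn R to W, flip to black, move to (5,0). |black|=5
Step 9: on WHITE (5,0): turn R to N, flip to black, move to (4,0). |black|=6
Step 10: on WHITE (4,0): turn R to E, flip to black, move to (4,1). |black|=7
Step 11: on WHITE (4,1): turn R to S, flip to black, move to (5,1). |black|=8
Step 12: on BLACK (5,1): turn L to E, flip to white, move to (5,2). |black|=7
Step 13: on BLACK (5,2): turn L to N, flip to white, move to (4,2). |black|=6
Step 14: on BLACK (4,2): turn L to W, flip to white, move to (4,1). |black|=5
Step 15: on BLACK (4,1): turn L to S, flip to white, move to (5,1). |black|=4

Answer: 5 1 S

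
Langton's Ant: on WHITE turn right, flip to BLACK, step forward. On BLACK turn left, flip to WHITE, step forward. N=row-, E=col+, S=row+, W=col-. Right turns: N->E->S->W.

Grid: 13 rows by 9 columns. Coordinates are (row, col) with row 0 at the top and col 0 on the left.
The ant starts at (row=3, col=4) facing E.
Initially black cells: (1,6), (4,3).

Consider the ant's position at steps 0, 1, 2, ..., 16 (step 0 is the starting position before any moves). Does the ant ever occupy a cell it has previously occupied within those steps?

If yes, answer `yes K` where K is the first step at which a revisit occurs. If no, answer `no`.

Step 1: on WHITE (3,4): turn R to S, flip to black, move to (4,4). |black|=3 — new cell
Step 2: on WHITE (4,4): turn R to W, flip to black, move to (4,3). |black|=4 — new cell
Step 3: on BLACK (4,3): turn L to S, flip to white, move to (5,3). |black|=3 — new cell
Step 4: on WHITE (5,3): turn R to W, flip to black, move to (5,2). |black|=4 — new cell
Step 5: on WHITE (5,2): turn R to N, flip to black, move to (4,2). |black|=5 — new cell
Step 6: on WHITE (4,2): turn R to E, flip to black, move to (4,3). |black|=6 — REVISIT

Answer: yes 6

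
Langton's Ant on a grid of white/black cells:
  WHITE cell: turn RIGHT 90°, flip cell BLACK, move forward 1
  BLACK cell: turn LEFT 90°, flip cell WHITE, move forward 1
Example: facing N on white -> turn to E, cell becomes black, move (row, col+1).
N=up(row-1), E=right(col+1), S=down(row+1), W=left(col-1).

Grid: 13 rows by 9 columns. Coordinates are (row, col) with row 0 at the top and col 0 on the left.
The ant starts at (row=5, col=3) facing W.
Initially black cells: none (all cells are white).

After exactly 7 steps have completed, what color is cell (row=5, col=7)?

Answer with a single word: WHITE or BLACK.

Step 1: on WHITE (5,3): turn R to N, flip to black, move to (4,3). |black|=1
Step 2: on WHITE (4,3): turn R to E, flip to black, move to (4,4). |black|=2
Step 3: on WHITE (4,4): turn R to S, flip to black, move to (5,4). |black|=3
Step 4: on WHITE (5,4): turn R to W, flip to black, move to (5,3). |black|=4
Step 5: on BLACK (5,3): turn L to S, flip to white, move to (6,3). |black|=3
Step 6: on WHITE (6,3): turn R to W, flip to black, move to (6,2). |black|=4
Step 7: on WHITE (6,2): turn R to N, flip to black, move to (5,2). |black|=5

Answer: WHITE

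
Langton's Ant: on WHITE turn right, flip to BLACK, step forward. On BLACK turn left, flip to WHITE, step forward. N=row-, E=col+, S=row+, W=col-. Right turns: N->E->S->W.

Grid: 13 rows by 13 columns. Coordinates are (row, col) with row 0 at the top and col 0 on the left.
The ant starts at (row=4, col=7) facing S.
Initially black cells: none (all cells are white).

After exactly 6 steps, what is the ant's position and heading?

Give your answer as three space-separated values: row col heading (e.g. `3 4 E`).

Step 1: on WHITE (4,7): turn R to W, flip to black, move to (4,6). |black|=1
Step 2: on WHITE (4,6): turn R to N, flip to black, move to (3,6). |black|=2
Step 3: on WHITE (3,6): turn R to E, flip to black, move to (3,7). |black|=3
Step 4: on WHITE (3,7): turn R to S, flip to black, move to (4,7). |black|=4
Step 5: on BLACK (4,7): turn L to E, flip to white, move to (4,8). |black|=3
Step 6: on WHITE (4,8): turn R to S, flip to black, move to (5,8). |black|=4

Answer: 5 8 S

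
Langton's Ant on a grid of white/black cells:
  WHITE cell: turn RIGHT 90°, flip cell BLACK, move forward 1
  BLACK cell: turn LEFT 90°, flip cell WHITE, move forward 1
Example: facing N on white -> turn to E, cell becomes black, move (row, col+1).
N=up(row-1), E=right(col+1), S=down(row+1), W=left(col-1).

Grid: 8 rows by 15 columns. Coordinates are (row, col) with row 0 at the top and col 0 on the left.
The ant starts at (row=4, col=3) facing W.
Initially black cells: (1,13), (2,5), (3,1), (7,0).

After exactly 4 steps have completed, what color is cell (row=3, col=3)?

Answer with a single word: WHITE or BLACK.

Step 1: on WHITE (4,3): turn R to N, flip to black, move to (3,3). |black|=5
Step 2: on WHITE (3,3): turn R to E, flip to black, move to (3,4). |black|=6
Step 3: on WHITE (3,4): turn R to S, flip to black, move to (4,4). |black|=7
Step 4: on WHITE (4,4): turn R to W, flip to black, move to (4,3). |black|=8

Answer: BLACK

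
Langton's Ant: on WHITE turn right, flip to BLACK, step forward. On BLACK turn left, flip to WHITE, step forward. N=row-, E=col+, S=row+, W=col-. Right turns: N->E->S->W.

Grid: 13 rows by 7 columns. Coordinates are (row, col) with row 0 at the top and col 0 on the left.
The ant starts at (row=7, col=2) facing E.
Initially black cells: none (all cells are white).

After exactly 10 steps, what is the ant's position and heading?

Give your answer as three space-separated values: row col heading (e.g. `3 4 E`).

Step 1: on WHITE (7,2): turn R to S, flip to black, move to (8,2). |black|=1
Step 2: on WHITE (8,2): turn R to W, flip to black, move to (8,1). |black|=2
Step 3: on WHITE (8,1): turn R to N, flip to black, move to (7,1). |black|=3
Step 4: on WHITE (7,1): turn R to E, flip to black, move to (7,2). |black|=4
Step 5: on BLACK (7,2): turn L to N, flip to white, move to (6,2). |black|=3
Step 6: on WHITE (6,2): turn R to E, flip to black, move to (6,3). |black|=4
Step 7: on WHITE (6,3): turn R to S, flip to black, move to (7,3). |black|=5
Step 8: on WHITE (7,3): turn R to W, flip to black, move to (7,2). |black|=6
Step 9: on WHITE (7,2): turn R to N, flip to black, move to (6,2). |black|=7
Step 10: on BLACK (6,2): turn L to W, flip to white, move to (6,1). |black|=6

Answer: 6 1 W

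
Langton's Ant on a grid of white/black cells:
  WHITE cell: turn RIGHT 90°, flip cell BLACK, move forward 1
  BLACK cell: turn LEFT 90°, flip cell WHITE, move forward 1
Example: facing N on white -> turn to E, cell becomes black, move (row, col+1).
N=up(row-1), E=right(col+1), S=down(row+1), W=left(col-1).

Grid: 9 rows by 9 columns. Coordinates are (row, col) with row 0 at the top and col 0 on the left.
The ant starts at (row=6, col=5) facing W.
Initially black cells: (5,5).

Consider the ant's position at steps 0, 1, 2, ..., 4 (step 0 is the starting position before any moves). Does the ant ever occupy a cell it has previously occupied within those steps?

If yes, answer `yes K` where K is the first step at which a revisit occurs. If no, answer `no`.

Step 1: on WHITE (6,5): turn R to N, flip to black, move to (5,5). |black|=2 — new cell
Step 2: on BLACK (5,5): turn L to W, flip to white, move to (5,4). |black|=1 — new cell
Step 3: on WHITE (5,4): turn R to N, flip to black, move to (4,4). |black|=2 — new cell
Step 4: on WHITE (4,4): turn R to E, flip to black, move to (4,5). |black|=3 — new cell
No revisit within 4 steps.

Answer: no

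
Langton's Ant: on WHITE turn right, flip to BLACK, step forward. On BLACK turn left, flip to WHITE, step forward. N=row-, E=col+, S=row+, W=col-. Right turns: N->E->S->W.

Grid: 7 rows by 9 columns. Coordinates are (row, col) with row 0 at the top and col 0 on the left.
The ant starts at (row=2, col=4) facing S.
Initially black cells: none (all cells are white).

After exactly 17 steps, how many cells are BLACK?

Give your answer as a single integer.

Answer: 7

Derivation:
Step 1: on WHITE (2,4): turn R to W, flip to black, move to (2,3). |black|=1
Step 2: on WHITE (2,3): turn R to N, flip to black, move to (1,3). |black|=2
Step 3: on WHITE (1,3): turn R to E, flip to black, move to (1,4). |black|=3
Step 4: on WHITE (1,4): turn R to S, flip to black, move to (2,4). |black|=4
Step 5: on BLACK (2,4): turn L to E, flip to white, move to (2,5). |black|=3
Step 6: on WHITE (2,5): turn R to S, flip to black, move to (3,5). |black|=4
Step 7: on WHITE (3,5): turn R to W, flip to black, move to (3,4). |black|=5
Step 8: on WHITE (3,4): turn R to N, flip to black, move to (2,4). |black|=6
Step 9: on WHITE (2,4): turn R to E, flip to black, move to (2,5). |black|=7
Step 10: on BLACK (2,5): turn L to N, flip to white, move to (1,5). |black|=6
Step 11: on WHITE (1,5): turn R to E, flip to black, move to (1,6). |black|=7
Step 12: on WHITE (1,6): turn R to S, flip to black, move to (2,6). |black|=8
Step 13: on WHITE (2,6): turn R to W, flip to black, move to (2,5). |black|=9
Step 14: on WHITE (2,5): turn R to N, flip to black, move to (1,5). |black|=10
Step 15: on BLACK (1,5): turn L to W, flip to white, move to (1,4). |black|=9
Step 16: on BLACK (1,4): turn L to S, flip to white, move to (2,4). |black|=8
Step 17: on BLACK (2,4): turn L to E, flip to white, move to (2,5). |black|=7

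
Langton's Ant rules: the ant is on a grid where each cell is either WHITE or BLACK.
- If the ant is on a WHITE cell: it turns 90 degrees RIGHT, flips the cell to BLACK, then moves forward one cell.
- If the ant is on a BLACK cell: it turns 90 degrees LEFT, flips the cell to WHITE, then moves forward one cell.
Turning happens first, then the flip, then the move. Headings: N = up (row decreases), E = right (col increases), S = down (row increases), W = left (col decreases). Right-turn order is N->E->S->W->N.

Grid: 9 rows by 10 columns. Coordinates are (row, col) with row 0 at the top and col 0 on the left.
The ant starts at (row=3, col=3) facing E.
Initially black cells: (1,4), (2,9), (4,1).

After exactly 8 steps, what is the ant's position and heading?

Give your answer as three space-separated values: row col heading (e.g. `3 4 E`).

Answer: 3 3 W

Derivation:
Step 1: on WHITE (3,3): turn R to S, flip to black, move to (4,3). |black|=4
Step 2: on WHITE (4,3): turn R to W, flip to black, move to (4,2). |black|=5
Step 3: on WHITE (4,2): turn R to N, flip to black, move to (3,2). |black|=6
Step 4: on WHITE (3,2): turn R to E, flip to black, move to (3,3). |black|=7
Step 5: on BLACK (3,3): turn L to N, flip to white, move to (2,3). |black|=6
Step 6: on WHITE (2,3): turn R to E, flip to black, move to (2,4). |black|=7
Step 7: on WHITE (2,4): turn R to S, flip to black, move to (3,4). |black|=8
Step 8: on WHITE (3,4): turn R to W, flip to black, move to (3,3). |black|=9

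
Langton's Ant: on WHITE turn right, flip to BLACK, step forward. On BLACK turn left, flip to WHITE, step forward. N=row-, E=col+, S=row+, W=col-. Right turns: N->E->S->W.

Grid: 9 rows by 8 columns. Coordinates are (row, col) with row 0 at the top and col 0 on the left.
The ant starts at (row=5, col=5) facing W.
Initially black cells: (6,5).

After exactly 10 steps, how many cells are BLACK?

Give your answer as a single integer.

Step 1: on WHITE (5,5): turn R to N, flip to black, move to (4,5). |black|=2
Step 2: on WHITE (4,5): turn R to E, flip to black, move to (4,6). |black|=3
Step 3: on WHITE (4,6): turn R to S, flip to black, move to (5,6). |black|=4
Step 4: on WHITE (5,6): turn R to W, flip to black, move to (5,5). |black|=5
Step 5: on BLACK (5,5): turn L to S, flip to white, move to (6,5). |black|=4
Step 6: on BLACK (6,5): turn L to E, flip to white, move to (6,6). |black|=3
Step 7: on WHITE (6,6): turn R to S, flip to black, move to (7,6). |black|=4
Step 8: on WHITE (7,6): turn R to W, flip to black, move to (7,5). |black|=5
Step 9: on WHITE (7,5): turn R to N, flip to black, move to (6,5). |black|=6
Step 10: on WHITE (6,5): turn R to E, flip to black, move to (6,6). |black|=7

Answer: 7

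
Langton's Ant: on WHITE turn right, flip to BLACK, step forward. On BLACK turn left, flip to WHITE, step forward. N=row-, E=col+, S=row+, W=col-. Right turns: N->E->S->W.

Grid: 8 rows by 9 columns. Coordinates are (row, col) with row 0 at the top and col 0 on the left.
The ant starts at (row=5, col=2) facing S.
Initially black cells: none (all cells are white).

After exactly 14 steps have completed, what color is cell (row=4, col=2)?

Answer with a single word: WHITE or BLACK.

Answer: BLACK

Derivation:
Step 1: on WHITE (5,2): turn R to W, flip to black, move to (5,1). |black|=1
Step 2: on WHITE (5,1): turn R to N, flip to black, move to (4,1). |black|=2
Step 3: on WHITE (4,1): turn R to E, flip to black, move to (4,2). |black|=3
Step 4: on WHITE (4,2): turn R to S, flip to black, move to (5,2). |black|=4
Step 5: on BLACK (5,2): turn L to E, flip to white, move to (5,3). |black|=3
Step 6: on WHITE (5,3): turn R to S, flip to black, move to (6,3). |black|=4
Step 7: on WHITE (6,3): turn R to W, flip to black, move to (6,2). |black|=5
Step 8: on WHITE (6,2): turn R to N, flip to black, move to (5,2). |black|=6
Step 9: on WHITE (5,2): turn R to E, flip to black, move to (5,3). |black|=7
Step 10: on BLACK (5,3): turn L to N, flip to white, move to (4,3). |black|=6
Step 11: on WHITE (4,3): turn R to E, flip to black, move to (4,4). |black|=7
Step 12: on WHITE (4,4): turn R to S, flip to black, move to (5,4). |black|=8
Step 13: on WHITE (5,4): turn R to W, flip to black, move to (5,3). |black|=9
Step 14: on WHITE (5,3): turn R to N, flip to black, move to (4,3). |black|=10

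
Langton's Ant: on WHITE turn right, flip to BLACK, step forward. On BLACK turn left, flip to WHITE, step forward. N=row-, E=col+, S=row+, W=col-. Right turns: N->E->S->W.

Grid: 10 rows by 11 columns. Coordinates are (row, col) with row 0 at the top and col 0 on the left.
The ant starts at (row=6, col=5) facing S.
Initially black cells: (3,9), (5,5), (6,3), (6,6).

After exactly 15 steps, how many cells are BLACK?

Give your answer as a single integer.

Step 1: on WHITE (6,5): turn R to W, flip to black, move to (6,4). |black|=5
Step 2: on WHITE (6,4): turn R to N, flip to black, move to (5,4). |black|=6
Step 3: on WHITE (5,4): turn R to E, flip to black, move to (5,5). |black|=7
Step 4: on BLACK (5,5): turn L to N, flip to white, move to (4,5). |black|=6
Step 5: on WHITE (4,5): turn R to E, flip to black, move to (4,6). |black|=7
Step 6: on WHITE (4,6): turn R to S, flip to black, move to (5,6). |black|=8
Step 7: on WHITE (5,6): turn R to W, flip to black, move to (5,5). |black|=9
Step 8: on WHITE (5,5): turn R to N, flip to black, move to (4,5). |black|=10
Step 9: on BLACK (4,5): turn L to W, flip to white, move to (4,4). |black|=9
Step 10: on WHITE (4,4): turn R to N, flip to black, move to (3,4). |black|=10
Step 11: on WHITE (3,4): turn R to E, flip to black, move to (3,5). |black|=11
Step 12: on WHITE (3,5): turn R to S, flip to black, move to (4,5). |black|=12
Step 13: on WHITE (4,5): turn R to W, flip to black, move to (4,4). |black|=13
Step 14: on BLACK (4,4): turn L to S, flip to white, move to (5,4). |black|=12
Step 15: on BLACK (5,4): turn L to E, flip to white, move to (5,5). |black|=11

Answer: 11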